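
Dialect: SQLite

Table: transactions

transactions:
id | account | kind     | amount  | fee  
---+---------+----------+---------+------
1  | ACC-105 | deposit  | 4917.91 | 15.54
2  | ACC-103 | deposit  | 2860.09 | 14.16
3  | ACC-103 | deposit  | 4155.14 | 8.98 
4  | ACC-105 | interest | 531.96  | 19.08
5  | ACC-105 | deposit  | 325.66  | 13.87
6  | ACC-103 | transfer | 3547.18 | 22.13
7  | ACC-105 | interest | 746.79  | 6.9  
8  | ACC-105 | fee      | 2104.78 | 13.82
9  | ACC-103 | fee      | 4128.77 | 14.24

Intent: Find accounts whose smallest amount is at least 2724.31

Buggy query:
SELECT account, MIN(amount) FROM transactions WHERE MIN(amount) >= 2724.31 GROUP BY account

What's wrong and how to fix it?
Bug: MIN() in WHERE is a misuse of aggregate

Fix: Replace WHERE with HAVING after the GROUP BY

Corrected query:
SELECT account, MIN(amount) FROM transactions GROUP BY account HAVING MIN(amount) >= 2724.31

Result:
account | MIN(amount)
--------+------------
ACC-103 | 2860.09    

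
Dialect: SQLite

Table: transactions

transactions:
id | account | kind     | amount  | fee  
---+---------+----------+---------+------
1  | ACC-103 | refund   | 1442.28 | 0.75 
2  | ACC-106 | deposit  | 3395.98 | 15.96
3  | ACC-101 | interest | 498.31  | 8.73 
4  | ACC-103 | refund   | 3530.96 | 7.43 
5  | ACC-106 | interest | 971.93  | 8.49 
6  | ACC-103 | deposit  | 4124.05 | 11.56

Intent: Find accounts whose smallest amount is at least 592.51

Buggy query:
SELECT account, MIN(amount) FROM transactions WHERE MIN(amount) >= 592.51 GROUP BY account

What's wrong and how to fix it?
Bug: MIN() in WHERE is a misuse of aggregate

Fix: Use HAVING for the per-group MIN condition

Corrected query:
SELECT account, MIN(amount) FROM transactions GROUP BY account HAVING MIN(amount) >= 592.51

Result:
account | MIN(amount)
--------+------------
ACC-103 | 1442.28    
ACC-106 | 971.93     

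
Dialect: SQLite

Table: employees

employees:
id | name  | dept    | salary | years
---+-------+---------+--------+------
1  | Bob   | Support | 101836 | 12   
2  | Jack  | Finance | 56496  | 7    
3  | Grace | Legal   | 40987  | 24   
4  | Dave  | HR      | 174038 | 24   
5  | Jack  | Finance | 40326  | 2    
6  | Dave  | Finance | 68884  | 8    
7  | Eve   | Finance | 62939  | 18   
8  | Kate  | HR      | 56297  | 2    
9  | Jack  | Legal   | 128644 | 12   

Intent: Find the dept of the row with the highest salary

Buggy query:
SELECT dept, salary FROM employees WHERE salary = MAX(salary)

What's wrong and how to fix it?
Bug: WHERE is evaluated per row; an aggregate over the whole table isn't defined there

Fix: Wrap MAX in a scalar subquery so WHERE compares against a single value

Corrected query:
SELECT dept, salary FROM employees WHERE salary = (SELECT MAX(salary) FROM employees)

Result:
dept | salary
-----+-------
HR   | 174038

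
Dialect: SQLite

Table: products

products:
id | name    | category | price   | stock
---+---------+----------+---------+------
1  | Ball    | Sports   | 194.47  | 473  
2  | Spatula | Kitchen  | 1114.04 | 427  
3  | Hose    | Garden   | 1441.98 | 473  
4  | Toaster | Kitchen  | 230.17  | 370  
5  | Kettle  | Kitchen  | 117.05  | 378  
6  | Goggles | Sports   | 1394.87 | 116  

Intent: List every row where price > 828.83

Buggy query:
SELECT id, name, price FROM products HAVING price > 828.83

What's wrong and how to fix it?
Bug: HAVING filters the output of aggregation, but this query has no GROUP BY and no aggregate functions, so SQLite rejects it (HAVING clause on a non-aggregate query); the condition here is per row

Fix: Use WHERE for row-level filtering

Corrected query:
SELECT id, name, price FROM products WHERE price > 828.83

Result:
id | name    | price  
---+---------+--------
2  | Spatula | 1114.04
3  | Hose    | 1441.98
6  | Goggles | 1394.87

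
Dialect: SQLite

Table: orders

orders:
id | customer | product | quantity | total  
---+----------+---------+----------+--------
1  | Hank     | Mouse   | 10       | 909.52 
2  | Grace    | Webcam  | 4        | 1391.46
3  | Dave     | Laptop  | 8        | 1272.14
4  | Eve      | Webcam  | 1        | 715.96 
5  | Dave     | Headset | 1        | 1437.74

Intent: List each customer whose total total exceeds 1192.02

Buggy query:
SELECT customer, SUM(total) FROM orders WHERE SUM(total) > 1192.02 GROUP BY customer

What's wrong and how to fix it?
Bug: Aggregate functions cannot appear in a WHERE clause

Fix: Move the aggregate condition to a HAVING clause

Corrected query:
SELECT customer, SUM(total) FROM orders GROUP BY customer HAVING SUM(total) > 1192.02

Result:
customer | SUM(total)
---------+-----------
Dave     | 2709.88   
Grace    | 1391.46   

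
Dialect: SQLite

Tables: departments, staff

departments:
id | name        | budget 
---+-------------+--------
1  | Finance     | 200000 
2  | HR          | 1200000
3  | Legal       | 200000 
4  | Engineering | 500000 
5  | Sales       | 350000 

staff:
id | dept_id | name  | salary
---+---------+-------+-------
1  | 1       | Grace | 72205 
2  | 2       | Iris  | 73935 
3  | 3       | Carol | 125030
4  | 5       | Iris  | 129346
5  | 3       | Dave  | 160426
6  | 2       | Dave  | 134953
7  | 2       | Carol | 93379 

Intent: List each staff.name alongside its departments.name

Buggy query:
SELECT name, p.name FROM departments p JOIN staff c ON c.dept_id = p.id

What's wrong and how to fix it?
Bug: 'name' exists in both joined tables, so the database can't tell which one is meant

Fix: Prefix ambiguous columns with the table alias

Corrected query:
SELECT c.name, p.name FROM departments p JOIN staff c ON c.dept_id = p.id

Result:
name  | name   
------+--------
Grace | Finance
Iris  | HR     
Carol | Legal  
Iris  | Sales  
Dave  | Legal  
Dave  | HR     
Carol | HR     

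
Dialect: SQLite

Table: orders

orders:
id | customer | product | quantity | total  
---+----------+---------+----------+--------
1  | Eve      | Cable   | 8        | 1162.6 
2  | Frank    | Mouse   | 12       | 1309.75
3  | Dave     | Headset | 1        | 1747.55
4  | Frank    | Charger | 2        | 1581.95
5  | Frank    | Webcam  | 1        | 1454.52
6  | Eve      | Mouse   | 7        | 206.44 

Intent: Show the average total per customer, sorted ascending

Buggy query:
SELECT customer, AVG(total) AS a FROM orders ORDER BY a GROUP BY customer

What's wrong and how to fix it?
Bug: GROUP BY must precede ORDER BY

Fix: Reorder: SELECT … FROM … GROUP BY … ORDER BY …

Corrected query:
SELECT customer, AVG(total) AS a FROM orders GROUP BY customer ORDER BY a

Result:
customer | a      
---------+--------
Eve      | 684.52 
Frank    | 1448.74
Dave     | 1747.55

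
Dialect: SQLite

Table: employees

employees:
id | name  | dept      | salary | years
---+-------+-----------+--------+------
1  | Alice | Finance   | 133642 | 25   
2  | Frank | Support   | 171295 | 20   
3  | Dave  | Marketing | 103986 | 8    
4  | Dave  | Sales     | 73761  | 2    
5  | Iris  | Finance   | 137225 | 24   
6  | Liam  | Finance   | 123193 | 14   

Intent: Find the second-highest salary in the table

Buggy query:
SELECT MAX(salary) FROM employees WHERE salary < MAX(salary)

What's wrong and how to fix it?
Bug: MAX(salary) on the right of the comparison is an aggregate-in-WHERE error

Fix: Put the inner MAX in a scalar subquery

Corrected query:
SELECT MAX(salary) FROM employees WHERE salary < (SELECT MAX(salary) FROM employees)

Result:
MAX(salary)
-----------
137225     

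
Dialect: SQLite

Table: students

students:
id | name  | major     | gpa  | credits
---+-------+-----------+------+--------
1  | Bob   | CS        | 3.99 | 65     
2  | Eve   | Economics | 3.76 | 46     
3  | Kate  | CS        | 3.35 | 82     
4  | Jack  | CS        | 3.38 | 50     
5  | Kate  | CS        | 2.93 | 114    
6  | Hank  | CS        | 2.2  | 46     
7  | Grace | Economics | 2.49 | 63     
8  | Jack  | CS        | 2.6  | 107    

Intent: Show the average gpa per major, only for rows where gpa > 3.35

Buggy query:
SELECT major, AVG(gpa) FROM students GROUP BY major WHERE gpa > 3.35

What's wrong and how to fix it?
Bug: WHERE cannot follow GROUP BY

Fix: Place WHERE between FROM and GROUP BY

Corrected query:
SELECT major, AVG(gpa) FROM students WHERE gpa > 3.35 GROUP BY major

Result:
major     | AVG(gpa)
----------+---------
CS        | 3.685   
Economics | 3.76    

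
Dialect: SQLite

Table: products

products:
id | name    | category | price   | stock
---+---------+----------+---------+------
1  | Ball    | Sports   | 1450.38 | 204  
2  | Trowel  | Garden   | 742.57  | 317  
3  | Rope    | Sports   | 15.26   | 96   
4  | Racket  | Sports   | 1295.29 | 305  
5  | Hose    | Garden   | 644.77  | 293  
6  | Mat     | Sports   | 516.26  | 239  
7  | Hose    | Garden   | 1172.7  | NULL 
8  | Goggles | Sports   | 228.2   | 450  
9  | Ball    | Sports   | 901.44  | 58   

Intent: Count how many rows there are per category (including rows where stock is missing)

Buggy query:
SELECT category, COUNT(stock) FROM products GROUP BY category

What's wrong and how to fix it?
Bug: COUNT(column) counts non-NULL values only; rows with NULL stock aren't counted

Fix: Replace COUNT(stock) with COUNT(*)

Corrected query:
SELECT category, COUNT(*) FROM products GROUP BY category

Result:
category | COUNT(*)
---------+---------
Garden   | 3       
Sports   | 6       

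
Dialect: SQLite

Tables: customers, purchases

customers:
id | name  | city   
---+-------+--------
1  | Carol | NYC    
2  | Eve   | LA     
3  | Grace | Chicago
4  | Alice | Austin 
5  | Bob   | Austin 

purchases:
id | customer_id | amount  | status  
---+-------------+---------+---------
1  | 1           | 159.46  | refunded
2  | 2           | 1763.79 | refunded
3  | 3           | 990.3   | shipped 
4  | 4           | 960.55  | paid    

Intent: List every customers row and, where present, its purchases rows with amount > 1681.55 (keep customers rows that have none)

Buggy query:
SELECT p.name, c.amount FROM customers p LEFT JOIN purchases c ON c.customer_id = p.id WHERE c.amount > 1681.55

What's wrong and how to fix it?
Bug: Filtering c.amount in WHERE discards the NULL rows produced by LEFT JOIN, turning it into an inner join

Fix: Move the right-table condition into the ON clause so unmatched parents are kept

Corrected query:
SELECT p.name, c.amount FROM customers p LEFT JOIN purchases c ON c.customer_id = p.id AND c.amount > 1681.55

Result:
name  | amount 
------+--------
Carol | NULL   
Eve   | 1763.79
Grace | NULL   
Alice | NULL   
Bob   | NULL   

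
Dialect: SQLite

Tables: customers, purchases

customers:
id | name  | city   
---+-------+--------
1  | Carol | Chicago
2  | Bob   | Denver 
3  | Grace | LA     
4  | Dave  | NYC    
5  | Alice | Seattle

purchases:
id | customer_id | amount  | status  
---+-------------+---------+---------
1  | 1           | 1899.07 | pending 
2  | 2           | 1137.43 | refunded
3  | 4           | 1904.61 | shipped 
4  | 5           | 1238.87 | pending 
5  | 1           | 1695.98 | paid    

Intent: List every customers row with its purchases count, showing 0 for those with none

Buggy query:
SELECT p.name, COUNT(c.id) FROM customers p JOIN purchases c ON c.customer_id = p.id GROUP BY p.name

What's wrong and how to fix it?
Bug: An inner join excludes parents with zero children

Fix: Use LEFT JOIN so parents without children still appear (COUNT(c.id) gives 0)

Corrected query:
SELECT p.name, COUNT(c.id) FROM customers p LEFT JOIN purchases c ON c.customer_id = p.id GROUP BY p.name

Result:
name  | COUNT(c.id)
------+------------
Alice | 1          
Bob   | 1          
Carol | 2          
Dave  | 1          
Grace | 0          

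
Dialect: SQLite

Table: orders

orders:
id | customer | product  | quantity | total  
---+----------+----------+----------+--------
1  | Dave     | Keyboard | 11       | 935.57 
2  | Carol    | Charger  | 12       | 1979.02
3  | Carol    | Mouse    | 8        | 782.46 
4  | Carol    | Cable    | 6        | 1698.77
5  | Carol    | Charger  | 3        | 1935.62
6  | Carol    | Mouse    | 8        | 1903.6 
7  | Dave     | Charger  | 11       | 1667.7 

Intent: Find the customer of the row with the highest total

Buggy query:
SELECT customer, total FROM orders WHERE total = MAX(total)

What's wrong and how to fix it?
Bug: WHERE is evaluated per row; an aggregate over the whole table isn't defined there

Fix: Wrap MAX in a scalar subquery so WHERE compares against a single value

Corrected query:
SELECT customer, total FROM orders WHERE total = (SELECT MAX(total) FROM orders)

Result:
customer | total  
---------+--------
Carol    | 1979.02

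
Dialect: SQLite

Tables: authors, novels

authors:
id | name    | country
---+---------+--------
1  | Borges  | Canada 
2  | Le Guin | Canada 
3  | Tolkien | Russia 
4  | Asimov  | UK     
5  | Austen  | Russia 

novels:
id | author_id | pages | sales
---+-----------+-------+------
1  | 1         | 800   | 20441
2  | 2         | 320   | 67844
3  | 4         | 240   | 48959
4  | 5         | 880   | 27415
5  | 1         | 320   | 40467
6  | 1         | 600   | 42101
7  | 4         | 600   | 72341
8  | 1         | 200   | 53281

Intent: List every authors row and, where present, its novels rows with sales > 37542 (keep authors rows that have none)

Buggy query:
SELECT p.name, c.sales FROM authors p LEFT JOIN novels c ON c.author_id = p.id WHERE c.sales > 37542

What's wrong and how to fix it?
Bug: A WHERE condition on the right-hand table after LEFT JOIN drops unmatched parents

Fix: Move the right-table condition into the ON clause so unmatched parents are kept

Corrected query:
SELECT p.name, c.sales FROM authors p LEFT JOIN novels c ON c.author_id = p.id AND c.sales > 37542

Result:
name    | sales
--------+------
Borges  | 40467
Borges  | 42101
Borges  | 53281
Le Guin | 67844
Tolkien | NULL 
Asimov  | 48959
Asimov  | 72341
Austen  | NULL 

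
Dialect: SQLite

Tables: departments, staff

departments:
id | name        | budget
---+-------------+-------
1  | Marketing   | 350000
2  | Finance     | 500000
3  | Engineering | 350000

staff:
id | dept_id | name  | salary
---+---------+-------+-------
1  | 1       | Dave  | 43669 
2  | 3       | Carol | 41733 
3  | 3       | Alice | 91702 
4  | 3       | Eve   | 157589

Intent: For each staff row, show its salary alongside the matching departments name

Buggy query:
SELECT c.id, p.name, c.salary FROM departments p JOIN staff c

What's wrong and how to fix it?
Bug: JOIN with no ON clause produces a cartesian product; every staff row pairs with every departments row

Fix: Add ON c.dept_id = p.id to the JOIN

Corrected query:
SELECT c.id, p.name, c.salary FROM departments p JOIN staff c ON c.dept_id = p.id

Result:
id | name        | salary
---+-------------+-------
1  | Marketing   | 43669 
2  | Engineering | 41733 
3  | Engineering | 91702 
4  | Engineering | 157589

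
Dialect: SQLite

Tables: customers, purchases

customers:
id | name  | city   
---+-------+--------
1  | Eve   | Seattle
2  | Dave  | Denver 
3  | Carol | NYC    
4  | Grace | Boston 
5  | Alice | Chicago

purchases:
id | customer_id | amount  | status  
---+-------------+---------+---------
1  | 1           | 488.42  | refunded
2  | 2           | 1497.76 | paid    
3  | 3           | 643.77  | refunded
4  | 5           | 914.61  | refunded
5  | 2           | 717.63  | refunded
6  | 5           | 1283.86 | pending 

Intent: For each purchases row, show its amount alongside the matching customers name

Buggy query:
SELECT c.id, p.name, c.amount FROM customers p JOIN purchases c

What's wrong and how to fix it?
Bug: Missing join condition: each purchases row is matched to all customers rows instead of just its own

Fix: Add ON c.customer_id = p.id to the JOIN

Corrected query:
SELECT c.id, p.name, c.amount FROM customers p JOIN purchases c ON c.customer_id = p.id

Result:
id | name  | amount 
---+-------+--------
1  | Eve   | 488.42 
2  | Dave  | 1497.76
3  | Carol | 643.77 
4  | Alice | 914.61 
5  | Dave  | 717.63 
6  | Alice | 1283.86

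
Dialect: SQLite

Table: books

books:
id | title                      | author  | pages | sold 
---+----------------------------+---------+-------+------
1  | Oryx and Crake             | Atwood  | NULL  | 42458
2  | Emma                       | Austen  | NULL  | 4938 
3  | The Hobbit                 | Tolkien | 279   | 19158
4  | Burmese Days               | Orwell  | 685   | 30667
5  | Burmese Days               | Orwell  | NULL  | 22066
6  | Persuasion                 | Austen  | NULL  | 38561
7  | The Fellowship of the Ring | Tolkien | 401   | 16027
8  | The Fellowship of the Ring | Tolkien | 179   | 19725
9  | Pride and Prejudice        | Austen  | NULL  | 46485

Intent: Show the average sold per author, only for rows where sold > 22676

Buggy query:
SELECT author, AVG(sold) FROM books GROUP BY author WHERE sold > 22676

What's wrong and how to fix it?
Bug: WHERE cannot follow GROUP BY

Fix: Move the WHERE clause before GROUP BY

Corrected query:
SELECT author, AVG(sold) FROM books WHERE sold > 22676 GROUP BY author

Result:
author | AVG(sold)
-------+----------
Atwood | 42458    
Austen | 42523    
Orwell | 30667    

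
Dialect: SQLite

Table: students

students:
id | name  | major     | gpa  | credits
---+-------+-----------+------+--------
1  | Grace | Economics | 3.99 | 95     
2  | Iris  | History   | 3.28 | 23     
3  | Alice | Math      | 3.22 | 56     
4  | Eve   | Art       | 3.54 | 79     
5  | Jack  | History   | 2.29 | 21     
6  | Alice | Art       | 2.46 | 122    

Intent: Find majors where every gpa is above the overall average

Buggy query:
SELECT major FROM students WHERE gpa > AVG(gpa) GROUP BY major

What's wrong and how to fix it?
Bug: WHERE evaluates per row before aggregation, so AVG() is unavailable

Fix: Use a subquery for AVG and a HAVING MIN(...) filter so the condition holds for every row in the group

Corrected query:
SELECT major FROM students GROUP BY major HAVING MIN(gpa) > (SELECT AVG(gpa) FROM students)

Result:
major    
---------
Economics
Math     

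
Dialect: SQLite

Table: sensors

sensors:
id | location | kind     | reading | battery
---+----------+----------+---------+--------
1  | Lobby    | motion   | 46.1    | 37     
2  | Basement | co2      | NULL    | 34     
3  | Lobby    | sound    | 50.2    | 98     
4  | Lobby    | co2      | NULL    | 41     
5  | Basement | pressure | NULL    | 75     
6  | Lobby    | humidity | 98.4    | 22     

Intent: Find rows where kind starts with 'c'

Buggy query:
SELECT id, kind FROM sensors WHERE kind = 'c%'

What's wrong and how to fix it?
Bug: Wildcards only work with LIKE; '=' treats '%' as a literal character

Fix: Replace '=' with LIKE so 'c%' is treated as a pattern

Corrected query:
SELECT id, kind FROM sensors WHERE kind LIKE 'c%'

Result:
id | kind
---+-----
2  | co2 
4  | co2 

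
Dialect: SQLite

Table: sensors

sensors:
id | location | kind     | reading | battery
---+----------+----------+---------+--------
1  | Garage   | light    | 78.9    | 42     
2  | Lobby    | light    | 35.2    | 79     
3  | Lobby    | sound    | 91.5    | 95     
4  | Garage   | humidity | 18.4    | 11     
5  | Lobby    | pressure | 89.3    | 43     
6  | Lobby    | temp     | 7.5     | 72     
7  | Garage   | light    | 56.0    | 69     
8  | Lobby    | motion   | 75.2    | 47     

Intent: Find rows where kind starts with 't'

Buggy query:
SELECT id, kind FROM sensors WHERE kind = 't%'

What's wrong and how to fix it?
Bug: Wildcards only work with LIKE; '=' treats '%' as a literal character

Fix: Use LIKE for wildcard pattern matching

Corrected query:
SELECT id, kind FROM sensors WHERE kind LIKE 't%'

Result:
id | kind
---+-----
6  | temp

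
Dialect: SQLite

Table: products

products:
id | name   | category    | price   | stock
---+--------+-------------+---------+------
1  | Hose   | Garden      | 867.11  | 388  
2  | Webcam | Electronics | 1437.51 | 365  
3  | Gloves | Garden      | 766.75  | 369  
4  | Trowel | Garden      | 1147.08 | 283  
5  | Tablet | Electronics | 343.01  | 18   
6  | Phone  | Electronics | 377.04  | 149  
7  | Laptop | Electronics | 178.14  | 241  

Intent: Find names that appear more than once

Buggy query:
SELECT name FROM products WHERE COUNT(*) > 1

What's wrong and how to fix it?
Bug: COUNT(*) is an aggregate and cannot be used in WHERE

Fix: GROUP BY name, then filter groups with HAVING COUNT(*) > 1

Corrected query:
SELECT name FROM products GROUP BY name HAVING COUNT(*) > 1

Result:
(no rows)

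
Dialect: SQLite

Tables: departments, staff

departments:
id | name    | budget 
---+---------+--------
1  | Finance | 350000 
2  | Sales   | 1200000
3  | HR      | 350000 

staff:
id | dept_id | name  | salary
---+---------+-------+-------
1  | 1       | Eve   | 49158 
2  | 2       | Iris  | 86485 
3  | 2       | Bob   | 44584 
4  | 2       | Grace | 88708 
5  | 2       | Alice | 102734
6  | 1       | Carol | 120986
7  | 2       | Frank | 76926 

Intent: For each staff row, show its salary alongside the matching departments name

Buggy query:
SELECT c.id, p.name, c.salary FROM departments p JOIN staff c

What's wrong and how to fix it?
Bug: Missing join condition: each staff row is matched to all departments rows instead of just its own

Fix: Specify the join condition linking the foreign key to the parent id

Corrected query:
SELECT c.id, p.name, c.salary FROM departments p JOIN staff c ON c.dept_id = p.id

Result:
id | name    | salary
---+---------+-------
1  | Finance | 49158 
2  | Sales   | 86485 
3  | Sales   | 44584 
4  | Sales   | 88708 
5  | Sales   | 102734
6  | Finance | 120986
7  | Sales   | 76926 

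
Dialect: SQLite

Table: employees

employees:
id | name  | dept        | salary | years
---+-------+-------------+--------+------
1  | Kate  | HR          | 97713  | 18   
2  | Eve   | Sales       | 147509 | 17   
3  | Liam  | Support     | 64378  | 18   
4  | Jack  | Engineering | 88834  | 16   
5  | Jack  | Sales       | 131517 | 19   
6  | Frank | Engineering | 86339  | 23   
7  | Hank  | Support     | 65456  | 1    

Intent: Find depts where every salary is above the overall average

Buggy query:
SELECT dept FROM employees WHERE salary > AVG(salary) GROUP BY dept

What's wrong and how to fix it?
Bug: AVG() is an aggregate; it can't sit directly in WHERE

Fix: Compute the overall average in a scalar subquery and compare each group's MIN against it in HAVING

Corrected query:
SELECT dept FROM employees GROUP BY dept HAVING MIN(salary) > (SELECT AVG(salary) FROM employees)

Result:
dept 
-----
HR   
Sales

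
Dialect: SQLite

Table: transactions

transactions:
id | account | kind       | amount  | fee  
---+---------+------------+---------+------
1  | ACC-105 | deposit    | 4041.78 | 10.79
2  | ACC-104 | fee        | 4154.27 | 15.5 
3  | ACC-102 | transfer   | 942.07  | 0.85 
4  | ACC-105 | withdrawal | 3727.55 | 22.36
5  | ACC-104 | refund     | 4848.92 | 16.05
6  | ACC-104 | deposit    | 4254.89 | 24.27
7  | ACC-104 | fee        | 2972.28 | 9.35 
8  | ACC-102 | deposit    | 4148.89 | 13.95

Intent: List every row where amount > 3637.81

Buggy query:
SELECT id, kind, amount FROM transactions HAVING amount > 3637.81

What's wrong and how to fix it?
Bug: HAVING filters the output of aggregation, but this query has no GROUP BY and no aggregate functions, so SQLite rejects it (HAVING clause on a non-aggregate query); the condition here is per row

Fix: Replace HAVING with WHERE since the condition applies to individual rows

Corrected query:
SELECT id, kind, amount FROM transactions WHERE amount > 3637.81

Result:
id | kind       | amount 
---+------------+--------
1  | deposit    | 4041.78
2  | fee        | 4154.27
4  | withdrawal | 3727.55
5  | refund     | 4848.92
6  | deposit    | 4254.89
8  | deposit    | 4148.89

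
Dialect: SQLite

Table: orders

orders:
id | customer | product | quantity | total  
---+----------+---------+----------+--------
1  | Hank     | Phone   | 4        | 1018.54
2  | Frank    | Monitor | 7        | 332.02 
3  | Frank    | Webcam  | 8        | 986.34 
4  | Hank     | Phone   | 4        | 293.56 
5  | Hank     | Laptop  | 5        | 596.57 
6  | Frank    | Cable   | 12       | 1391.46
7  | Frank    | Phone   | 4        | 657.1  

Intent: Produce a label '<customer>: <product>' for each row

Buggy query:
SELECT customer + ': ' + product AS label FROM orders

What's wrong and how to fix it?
Bug: '+' is numeric addition; on text columns SQLite converts them to 0 instead of concatenating

Fix: Replace + with || to concatenate text

Corrected query:
SELECT customer || ': ' || product AS label FROM orders

Result:
label         
--------------
Hank: Phone   
Frank: Monitor
Frank: Webcam 
Hank: Phone   
Hank: Laptop  
Frank: Cable  
Frank: Phone  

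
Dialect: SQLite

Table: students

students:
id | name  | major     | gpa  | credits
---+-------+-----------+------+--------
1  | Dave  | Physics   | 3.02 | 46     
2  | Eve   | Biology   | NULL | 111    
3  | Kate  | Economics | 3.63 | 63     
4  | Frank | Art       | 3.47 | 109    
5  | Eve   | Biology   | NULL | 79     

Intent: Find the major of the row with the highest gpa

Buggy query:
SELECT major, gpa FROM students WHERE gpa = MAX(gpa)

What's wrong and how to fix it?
Bug: WHERE is evaluated per row; an aggregate over the whole table isn't defined there

Fix: Wrap MAX in a scalar subquery so WHERE compares against a single value

Corrected query:
SELECT major, gpa FROM students WHERE gpa = (SELECT MAX(gpa) FROM students)

Result:
major     | gpa 
----------+-----
Economics | 3.63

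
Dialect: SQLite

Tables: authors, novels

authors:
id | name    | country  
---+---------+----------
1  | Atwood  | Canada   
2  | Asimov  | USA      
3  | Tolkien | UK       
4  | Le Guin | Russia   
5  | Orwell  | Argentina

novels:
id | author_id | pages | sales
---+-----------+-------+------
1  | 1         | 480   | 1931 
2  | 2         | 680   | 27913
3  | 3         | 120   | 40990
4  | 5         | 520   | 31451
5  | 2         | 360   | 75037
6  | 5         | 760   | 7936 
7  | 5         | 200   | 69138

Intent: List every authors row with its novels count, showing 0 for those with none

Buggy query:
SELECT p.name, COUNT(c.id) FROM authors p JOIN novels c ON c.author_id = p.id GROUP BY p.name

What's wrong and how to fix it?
Bug: An inner join excludes parents with zero children

Fix: Use LEFT JOIN so parents without children still appear (COUNT(c.id) gives 0)

Corrected query:
SELECT p.name, COUNT(c.id) FROM authors p LEFT JOIN novels c ON c.author_id = p.id GROUP BY p.name

Result:
name    | COUNT(c.id)
--------+------------
Asimov  | 2          
Atwood  | 1          
Le Guin | 0          
Orwell  | 3          
Tolkien | 1          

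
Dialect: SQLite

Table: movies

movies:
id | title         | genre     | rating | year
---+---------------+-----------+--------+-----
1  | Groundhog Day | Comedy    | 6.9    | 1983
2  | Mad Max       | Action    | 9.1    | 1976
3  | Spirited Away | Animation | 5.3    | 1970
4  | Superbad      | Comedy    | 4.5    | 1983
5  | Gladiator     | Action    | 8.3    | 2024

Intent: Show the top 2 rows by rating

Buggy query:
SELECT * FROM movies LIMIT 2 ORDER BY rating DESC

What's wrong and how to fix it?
Bug: ORDER BY cannot follow LIMIT; LIMIT is the final clause

Fix: Swap the clauses: ORDER BY first, then LIMIT

Corrected query:
SELECT * FROM movies ORDER BY rating DESC LIMIT 2

Result:
id | title     | genre  | rating | year
---+-----------+--------+--------+-----
2  | Mad Max   | Action | 9.1    | 1976
5  | Gladiator | Action | 8.3    | 2024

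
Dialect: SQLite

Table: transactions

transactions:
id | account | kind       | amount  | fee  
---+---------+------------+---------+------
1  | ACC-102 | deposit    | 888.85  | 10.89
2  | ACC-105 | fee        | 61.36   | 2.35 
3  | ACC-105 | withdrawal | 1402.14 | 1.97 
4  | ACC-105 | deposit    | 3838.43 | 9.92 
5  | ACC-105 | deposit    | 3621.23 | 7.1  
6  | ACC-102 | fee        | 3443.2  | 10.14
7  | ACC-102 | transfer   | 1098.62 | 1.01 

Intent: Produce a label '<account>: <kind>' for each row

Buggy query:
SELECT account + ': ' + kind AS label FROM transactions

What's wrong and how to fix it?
Bug: SQLite uses || for string concatenation; + coerces text to numbers (yielding 0)

Fix: Use the || operator for string concatenation

Corrected query:
SELECT account || ': ' || kind AS label FROM transactions

Result:
label              
-------------------
ACC-102: deposit   
ACC-105: fee       
ACC-105: withdrawal
ACC-105: deposit   
ACC-105: deposit   
ACC-102: fee       
ACC-102: transfer  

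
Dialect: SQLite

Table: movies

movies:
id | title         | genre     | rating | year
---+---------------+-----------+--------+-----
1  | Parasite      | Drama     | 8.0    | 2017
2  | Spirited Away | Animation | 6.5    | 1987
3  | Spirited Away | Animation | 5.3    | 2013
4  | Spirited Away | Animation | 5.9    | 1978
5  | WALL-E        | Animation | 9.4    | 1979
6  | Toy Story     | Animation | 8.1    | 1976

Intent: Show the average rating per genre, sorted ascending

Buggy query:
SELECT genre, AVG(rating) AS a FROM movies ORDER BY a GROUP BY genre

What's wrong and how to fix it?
Bug: GROUP BY must precede ORDER BY

Fix: Move ORDER BY to the end, after GROUP BY

Corrected query:
SELECT genre, AVG(rating) AS a FROM movies GROUP BY genre ORDER BY a

Result:
genre     | a   
----------+-----
Animation | 7.04
Drama     | 8   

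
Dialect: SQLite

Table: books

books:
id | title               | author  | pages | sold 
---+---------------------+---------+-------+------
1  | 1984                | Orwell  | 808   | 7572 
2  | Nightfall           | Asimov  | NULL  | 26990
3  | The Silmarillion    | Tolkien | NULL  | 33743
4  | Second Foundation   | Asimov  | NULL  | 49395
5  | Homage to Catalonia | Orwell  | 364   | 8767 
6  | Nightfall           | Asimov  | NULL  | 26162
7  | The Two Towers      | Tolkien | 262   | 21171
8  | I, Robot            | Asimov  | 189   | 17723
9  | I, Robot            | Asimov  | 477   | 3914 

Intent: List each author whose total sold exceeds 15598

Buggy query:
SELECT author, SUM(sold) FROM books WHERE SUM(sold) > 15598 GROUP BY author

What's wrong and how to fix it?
Bug: Aggregate functions cannot appear in a WHERE clause

Fix: Move the aggregate condition to a HAVING clause

Corrected query:
SELECT author, SUM(sold) FROM books GROUP BY author HAVING SUM(sold) > 15598

Result:
author  | SUM(sold)
--------+----------
Asimov  | 124184   
Orwell  | 16339    
Tolkien | 54914    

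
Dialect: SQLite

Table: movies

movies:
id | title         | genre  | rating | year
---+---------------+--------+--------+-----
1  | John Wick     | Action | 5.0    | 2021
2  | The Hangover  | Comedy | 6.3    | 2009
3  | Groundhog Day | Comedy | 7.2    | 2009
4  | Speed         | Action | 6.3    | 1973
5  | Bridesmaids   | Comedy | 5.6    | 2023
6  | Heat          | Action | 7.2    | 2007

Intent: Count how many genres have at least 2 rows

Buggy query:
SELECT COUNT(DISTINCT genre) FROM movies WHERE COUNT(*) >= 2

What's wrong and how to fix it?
Bug: COUNT(*) cannot appear in WHERE; the per-group count doesn't exist yet

Fix: Use a subquery that GROUPs and filters with HAVING, then count its rows

Corrected query:
SELECT COUNT(*) FROM (SELECT genre FROM movies GROUP BY genre HAVING COUNT(*) >= 2)

Result:
COUNT(*)
--------
2       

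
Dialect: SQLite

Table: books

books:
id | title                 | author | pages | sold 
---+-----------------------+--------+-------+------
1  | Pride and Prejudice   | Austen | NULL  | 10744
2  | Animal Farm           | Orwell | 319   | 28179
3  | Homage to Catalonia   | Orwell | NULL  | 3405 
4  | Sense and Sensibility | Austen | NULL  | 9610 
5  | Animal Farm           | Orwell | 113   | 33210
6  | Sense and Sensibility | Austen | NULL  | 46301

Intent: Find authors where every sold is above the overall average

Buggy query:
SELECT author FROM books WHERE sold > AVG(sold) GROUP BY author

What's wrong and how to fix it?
Bug: AVG() is an aggregate; it can't sit directly in WHERE

Fix: Use a subquery for AVG and a HAVING MIN(...) filter so the condition holds for every row in the group

Corrected query:
SELECT author FROM books GROUP BY author HAVING MIN(sold) > (SELECT AVG(sold) FROM books)

Result:
(no rows)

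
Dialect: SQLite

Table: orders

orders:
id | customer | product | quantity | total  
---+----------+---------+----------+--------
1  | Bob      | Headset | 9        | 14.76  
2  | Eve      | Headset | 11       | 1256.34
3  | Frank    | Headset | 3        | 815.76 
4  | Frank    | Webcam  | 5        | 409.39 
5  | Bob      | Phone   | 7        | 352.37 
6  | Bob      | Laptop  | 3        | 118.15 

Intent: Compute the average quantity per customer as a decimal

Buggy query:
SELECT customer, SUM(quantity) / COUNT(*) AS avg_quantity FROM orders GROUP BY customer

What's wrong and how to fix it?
Bug: SUM(quantity) and COUNT(*) are both integers; the division truncates the fractional part

Fix: Cast one side to REAL so the division keeps the fractional part

Corrected query:
SELECT customer, SUM(quantity) * 1.0 / COUNT(*) AS avg_quantity FROM orders GROUP BY customer

Result:
customer | avg_quantity
---------+-------------
Bob      | 6.333333    
Eve      | 11          
Frank    | 4           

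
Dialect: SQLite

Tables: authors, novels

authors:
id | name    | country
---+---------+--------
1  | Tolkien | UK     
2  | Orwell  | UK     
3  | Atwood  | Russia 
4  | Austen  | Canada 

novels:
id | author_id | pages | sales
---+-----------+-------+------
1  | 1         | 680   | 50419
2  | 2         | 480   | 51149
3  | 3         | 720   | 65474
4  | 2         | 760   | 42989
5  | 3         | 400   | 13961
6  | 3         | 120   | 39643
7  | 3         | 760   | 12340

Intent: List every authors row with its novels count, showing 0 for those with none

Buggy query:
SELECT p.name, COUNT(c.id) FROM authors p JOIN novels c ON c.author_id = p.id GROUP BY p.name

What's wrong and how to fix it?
Bug: An inner join excludes parents with zero children

Fix: Use LEFT JOIN so parents without children still appear (COUNT(c.id) gives 0)

Corrected query:
SELECT p.name, COUNT(c.id) FROM authors p LEFT JOIN novels c ON c.author_id = p.id GROUP BY p.name

Result:
name    | COUNT(c.id)
--------+------------
Atwood  | 4          
Austen  | 0          
Orwell  | 2          
Tolkien | 1          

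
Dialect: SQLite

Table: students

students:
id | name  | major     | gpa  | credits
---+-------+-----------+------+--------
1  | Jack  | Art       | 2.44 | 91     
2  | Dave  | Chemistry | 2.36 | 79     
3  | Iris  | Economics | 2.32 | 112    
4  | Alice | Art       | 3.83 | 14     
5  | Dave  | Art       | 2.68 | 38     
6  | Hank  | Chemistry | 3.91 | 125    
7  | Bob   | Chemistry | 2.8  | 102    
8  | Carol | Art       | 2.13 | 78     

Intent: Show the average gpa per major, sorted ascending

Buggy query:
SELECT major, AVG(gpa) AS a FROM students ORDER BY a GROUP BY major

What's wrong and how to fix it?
Bug: GROUP BY must precede ORDER BY

Fix: Reorder: SELECT … FROM … GROUP BY … ORDER BY …

Corrected query:
SELECT major, AVG(gpa) AS a FROM students GROUP BY major ORDER BY a

Result:
major     | a       
----------+---------
Economics | 2.32    
Art       | 2.77    
Chemistry | 3.023333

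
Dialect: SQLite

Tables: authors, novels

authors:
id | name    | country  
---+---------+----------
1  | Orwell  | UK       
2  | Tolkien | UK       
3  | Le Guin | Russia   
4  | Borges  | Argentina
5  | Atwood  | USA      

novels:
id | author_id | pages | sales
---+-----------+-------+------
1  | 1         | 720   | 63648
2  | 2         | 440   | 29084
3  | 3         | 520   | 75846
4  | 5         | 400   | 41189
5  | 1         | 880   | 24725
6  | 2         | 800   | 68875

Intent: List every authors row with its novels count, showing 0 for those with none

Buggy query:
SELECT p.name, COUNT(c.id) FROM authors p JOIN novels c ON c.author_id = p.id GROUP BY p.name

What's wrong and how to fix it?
Bug: An inner join excludes parents with zero children

Fix: Use LEFT JOIN so parents without children still appear (COUNT(c.id) gives 0)

Corrected query:
SELECT p.name, COUNT(c.id) FROM authors p LEFT JOIN novels c ON c.author_id = p.id GROUP BY p.name

Result:
name    | COUNT(c.id)
--------+------------
Atwood  | 1          
Borges  | 0          
Le Guin | 1          
Orwell  | 2          
Tolkien | 2          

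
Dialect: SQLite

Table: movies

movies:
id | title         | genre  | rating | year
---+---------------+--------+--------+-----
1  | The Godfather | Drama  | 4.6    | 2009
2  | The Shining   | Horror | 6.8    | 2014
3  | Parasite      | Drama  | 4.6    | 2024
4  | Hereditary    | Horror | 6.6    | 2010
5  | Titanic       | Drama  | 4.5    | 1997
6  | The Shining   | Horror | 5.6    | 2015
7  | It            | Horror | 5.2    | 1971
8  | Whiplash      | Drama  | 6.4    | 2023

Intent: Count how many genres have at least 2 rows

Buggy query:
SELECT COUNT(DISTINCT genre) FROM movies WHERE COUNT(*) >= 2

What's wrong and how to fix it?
Bug: COUNT(*) cannot appear in WHERE; the per-group count doesn't exist yet

Fix: Group first with HAVING COUNT(*) >= 2, then COUNT the resulting groups

Corrected query:
SELECT COUNT(*) FROM (SELECT genre FROM movies GROUP BY genre HAVING COUNT(*) >= 2)

Result:
COUNT(*)
--------
2       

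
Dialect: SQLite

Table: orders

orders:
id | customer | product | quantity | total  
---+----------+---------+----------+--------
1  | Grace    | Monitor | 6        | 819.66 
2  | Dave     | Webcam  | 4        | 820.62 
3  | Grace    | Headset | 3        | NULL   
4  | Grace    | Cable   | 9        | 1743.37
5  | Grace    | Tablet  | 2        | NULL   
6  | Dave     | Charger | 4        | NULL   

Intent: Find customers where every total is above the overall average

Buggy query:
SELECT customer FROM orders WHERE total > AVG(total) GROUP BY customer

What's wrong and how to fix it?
Bug: WHERE evaluates per row before aggregation, so AVG() is unavailable

Fix: Compute the overall average in a scalar subquery and compare each group's MIN against it in HAVING

Corrected query:
SELECT customer FROM orders GROUP BY customer HAVING MIN(total) > (SELECT AVG(total) FROM orders)

Result:
(no rows)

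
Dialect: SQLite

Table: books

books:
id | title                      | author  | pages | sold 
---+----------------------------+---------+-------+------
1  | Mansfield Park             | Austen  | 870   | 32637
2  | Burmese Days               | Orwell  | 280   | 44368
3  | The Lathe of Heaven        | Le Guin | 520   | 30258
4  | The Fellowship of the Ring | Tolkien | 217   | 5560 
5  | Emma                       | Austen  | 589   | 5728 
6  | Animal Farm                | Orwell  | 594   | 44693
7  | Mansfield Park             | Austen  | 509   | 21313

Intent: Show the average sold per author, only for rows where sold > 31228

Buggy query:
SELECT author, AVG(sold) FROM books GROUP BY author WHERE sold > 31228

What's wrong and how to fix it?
Bug: WHERE cannot follow GROUP BY

Fix: Place WHERE between FROM and GROUP BY

Corrected query:
SELECT author, AVG(sold) FROM books WHERE sold > 31228 GROUP BY author

Result:
author | AVG(sold)
-------+----------
Austen | 32637    
Orwell | 44530.5  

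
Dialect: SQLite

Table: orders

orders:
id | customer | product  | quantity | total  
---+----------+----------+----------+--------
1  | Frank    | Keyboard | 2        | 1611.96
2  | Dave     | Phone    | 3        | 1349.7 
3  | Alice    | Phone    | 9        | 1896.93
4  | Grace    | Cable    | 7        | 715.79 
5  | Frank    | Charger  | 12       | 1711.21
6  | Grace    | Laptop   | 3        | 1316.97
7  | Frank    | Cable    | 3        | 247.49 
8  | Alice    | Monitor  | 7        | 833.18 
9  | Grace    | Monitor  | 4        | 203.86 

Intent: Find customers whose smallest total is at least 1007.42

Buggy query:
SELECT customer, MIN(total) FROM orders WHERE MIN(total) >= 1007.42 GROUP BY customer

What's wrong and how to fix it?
Bug: Aggregates like MIN are computed per group after WHERE runs

Fix: Replace WHERE with HAVING after the GROUP BY

Corrected query:
SELECT customer, MIN(total) FROM orders GROUP BY customer HAVING MIN(total) >= 1007.42

Result:
customer | MIN(total)
---------+-----------
Dave     | 1349.7    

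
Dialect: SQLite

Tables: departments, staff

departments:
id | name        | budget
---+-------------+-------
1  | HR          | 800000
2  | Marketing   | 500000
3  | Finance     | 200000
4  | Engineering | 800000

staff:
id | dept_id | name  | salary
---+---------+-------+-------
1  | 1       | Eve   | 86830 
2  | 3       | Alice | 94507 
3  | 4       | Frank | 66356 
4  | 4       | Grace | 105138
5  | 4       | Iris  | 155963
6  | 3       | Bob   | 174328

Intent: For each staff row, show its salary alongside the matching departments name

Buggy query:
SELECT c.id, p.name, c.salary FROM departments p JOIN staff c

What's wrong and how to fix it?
Bug: Missing join condition: each staff row is matched to all departments rows instead of just its own

Fix: Add ON c.dept_id = p.id to the JOIN

Corrected query:
SELECT c.id, p.name, c.salary FROM departments p JOIN staff c ON c.dept_id = p.id

Result:
id | name        | salary
---+-------------+-------
1  | HR          | 86830 
2  | Finance     | 94507 
3  | Engineering | 66356 
4  | Engineering | 105138
5  | Engineering | 155963
6  | Finance     | 174328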